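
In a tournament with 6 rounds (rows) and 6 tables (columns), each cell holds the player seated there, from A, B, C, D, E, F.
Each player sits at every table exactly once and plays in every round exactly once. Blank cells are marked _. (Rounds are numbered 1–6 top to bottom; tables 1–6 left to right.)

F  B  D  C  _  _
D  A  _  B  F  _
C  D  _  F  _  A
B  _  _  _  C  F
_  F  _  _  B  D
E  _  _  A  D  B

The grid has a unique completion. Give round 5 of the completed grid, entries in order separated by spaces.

A F C E B D

Round 5, table 1: round 5 has {B, D, F} and table 1 has {B, C, D, E, F}, leaving only A.
Round 5, table 4: round 5 has {A, B, D, F} and table 4 has {A, B, C, F}, leaving only E.
Round 5, table 3: round 5 has {A, B, D, E, F} and table 3 has {D}, leaving only C.
So round 5 reads: A F C E B D.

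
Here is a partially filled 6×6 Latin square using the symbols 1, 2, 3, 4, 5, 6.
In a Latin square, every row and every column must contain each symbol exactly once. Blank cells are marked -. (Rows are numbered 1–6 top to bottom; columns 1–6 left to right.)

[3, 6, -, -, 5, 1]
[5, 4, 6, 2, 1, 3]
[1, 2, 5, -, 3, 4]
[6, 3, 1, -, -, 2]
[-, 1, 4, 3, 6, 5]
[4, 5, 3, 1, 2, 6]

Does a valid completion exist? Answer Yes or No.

Yes

No row or column among the givens repeats a symbol, and propagating forced cells runs into no contradiction.
One valid completion exists (for instance, 3 6 2 4 5 1 / 5 4 6 2 1 3 / 1 2 5 6 3 4 / 6 3 1 5 4 2 / 2 1 4 3 6 5 / 4 5 3 1 2 6).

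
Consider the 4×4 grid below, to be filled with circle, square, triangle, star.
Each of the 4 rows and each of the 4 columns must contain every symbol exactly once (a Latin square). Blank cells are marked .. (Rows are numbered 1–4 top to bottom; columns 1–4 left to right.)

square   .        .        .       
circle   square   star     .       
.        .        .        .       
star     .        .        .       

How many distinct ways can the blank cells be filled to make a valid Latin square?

Row 1, column 2: eliminating its row and column leaves {circle, triangle, star}.
Row 1, column 3: eliminating its row and column leaves {circle, triangle}.
Row 1, column 4: eliminating its row and column leaves {circle, triangle, star}.
Row 2, column 4: eliminating its row and column leaves {triangle}.
Row 3, column 1: eliminating its row and column leaves {triangle}.
Row 3, column 2: eliminating its row and column leaves {circle, triangle, star}.
Row 3, column 3: eliminating its row and column leaves {circle, square, triangle}.
Row 3, column 4: eliminating its row and column leaves {circle, square, triangle, star}.
Row 4, column 2: eliminating its row and column leaves {circle, triangle}.
Row 4, column 3: eliminating its row and column leaves {circle, square, triangle}.
Row 4, column 4: eliminating its row and column leaves {circle, square, triangle}.
Enumerating the assignments across these blanks that avoid any row or column repeat gives 4 completions.

4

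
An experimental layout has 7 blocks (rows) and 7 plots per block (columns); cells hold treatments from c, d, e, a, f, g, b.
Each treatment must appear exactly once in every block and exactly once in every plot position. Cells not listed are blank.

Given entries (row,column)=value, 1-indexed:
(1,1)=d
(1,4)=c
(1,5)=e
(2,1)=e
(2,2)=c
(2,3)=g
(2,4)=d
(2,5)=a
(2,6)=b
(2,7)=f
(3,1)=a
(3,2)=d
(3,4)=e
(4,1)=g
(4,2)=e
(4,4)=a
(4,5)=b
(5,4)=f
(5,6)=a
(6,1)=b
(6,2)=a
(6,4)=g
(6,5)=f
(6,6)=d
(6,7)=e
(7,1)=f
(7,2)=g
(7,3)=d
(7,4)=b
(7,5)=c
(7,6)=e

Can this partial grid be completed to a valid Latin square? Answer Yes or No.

No block or plot among the givens repeats a symbol, and propagating forced cells runs into no contradiction.
One valid completion exists (for instance, d f a c e g b / e c g d a b f / a d b e g f c / g e f a b c d / c b e f d a g / b a c g f d e / f g d b c e a).

Yes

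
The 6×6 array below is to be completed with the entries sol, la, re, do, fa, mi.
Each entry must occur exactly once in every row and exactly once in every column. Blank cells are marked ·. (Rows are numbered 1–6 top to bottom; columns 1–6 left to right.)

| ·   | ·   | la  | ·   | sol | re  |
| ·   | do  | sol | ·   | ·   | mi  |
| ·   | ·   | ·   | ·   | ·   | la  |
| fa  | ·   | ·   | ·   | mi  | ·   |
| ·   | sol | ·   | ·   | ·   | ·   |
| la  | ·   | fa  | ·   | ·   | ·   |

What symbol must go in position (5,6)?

fa

Row 2, column 1: row 2 has {sol, do, mi} and column 1 has {la, fa}, leaving only re.
Row 5, column 6 is narrowed to {do, fa}.
If it were do, then row 6, column 6 would be left with no valid symbol.
So row 5, column 6 must be fa.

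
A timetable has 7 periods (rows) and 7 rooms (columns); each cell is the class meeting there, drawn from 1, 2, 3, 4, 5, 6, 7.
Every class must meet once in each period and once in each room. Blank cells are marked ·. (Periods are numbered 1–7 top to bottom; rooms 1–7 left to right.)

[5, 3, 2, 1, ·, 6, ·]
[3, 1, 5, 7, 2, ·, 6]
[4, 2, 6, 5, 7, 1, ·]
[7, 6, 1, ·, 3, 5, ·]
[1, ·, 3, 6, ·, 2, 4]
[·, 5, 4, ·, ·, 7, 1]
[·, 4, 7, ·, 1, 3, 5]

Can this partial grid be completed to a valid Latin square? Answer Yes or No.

No period or room among the givens repeats a symbol, and propagating forced cells runs into no contradiction.
One valid completion exists (for instance, 5 3 2 1 4 6 7 / 3 1 5 7 2 4 6 / 4 2 6 5 7 1 3 / 7 6 1 4 3 5 2 / 1 7 3 6 5 2 4 / 2 5 4 3 6 7 1 / 6 4 7 2 1 3 5).

Yes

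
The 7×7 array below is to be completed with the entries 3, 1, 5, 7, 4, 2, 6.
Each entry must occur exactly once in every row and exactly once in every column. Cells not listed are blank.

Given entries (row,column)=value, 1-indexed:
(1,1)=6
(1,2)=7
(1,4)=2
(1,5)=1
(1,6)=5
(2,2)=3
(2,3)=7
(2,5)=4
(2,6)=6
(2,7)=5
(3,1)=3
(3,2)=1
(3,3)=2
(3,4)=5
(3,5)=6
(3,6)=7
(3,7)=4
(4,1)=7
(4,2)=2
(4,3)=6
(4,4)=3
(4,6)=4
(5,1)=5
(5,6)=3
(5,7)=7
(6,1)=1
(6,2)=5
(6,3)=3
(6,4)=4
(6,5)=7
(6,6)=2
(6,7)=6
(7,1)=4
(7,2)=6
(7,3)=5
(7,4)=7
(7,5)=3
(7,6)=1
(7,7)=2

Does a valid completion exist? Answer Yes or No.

No row or column among the givens repeats a symbol, and propagating forced cells runs into no contradiction.
One valid completion exists (for instance, 6 7 4 2 1 5 3 / 2 3 7 1 4 6 5 / 3 1 2 5 6 7 4 / 7 2 6 3 5 4 1 / 5 4 1 6 2 3 7 / 1 5 3 4 7 2 6 / 4 6 5 7 3 1 2).

Yes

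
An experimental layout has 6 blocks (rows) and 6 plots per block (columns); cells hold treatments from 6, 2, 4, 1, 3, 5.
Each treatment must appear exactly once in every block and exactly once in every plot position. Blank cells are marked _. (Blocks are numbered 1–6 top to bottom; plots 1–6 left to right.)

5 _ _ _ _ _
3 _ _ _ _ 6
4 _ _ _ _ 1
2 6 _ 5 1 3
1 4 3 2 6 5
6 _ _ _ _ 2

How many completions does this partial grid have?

Block 1, plot 2: eliminating its block and plot leaves {2, 1, 3}.
Block 1, plot 3: eliminating its block and plot leaves {6, 2, 4, 1}.
Block 1, plot 4: eliminating its block and plot leaves {6, 4, 1, 3}.
Block 1, plot 5: eliminating its block and plot leaves {2, 4, 3}.
Block 1, plot 6: eliminating its block and plot leaves {4}.
Block 2, plot 2: eliminating its block and plot leaves {2, 1, 5}.
Block 2, plot 3: eliminating its block and plot leaves {2, 4, 1, 5}.
Block 2, plot 4: eliminating its block and plot leaves {4, 1}.
Block 2, plot 5: eliminating its block and plot leaves {2, 4, 5}.
Block 3, plot 2: eliminating its block and plot leaves {2, 3, 5}.
Block 3, plot 3: eliminating its block and plot leaves {6, 2, 5}.
Block 3, plot 4: eliminating its block and plot leaves {6, 3}.
Block 3, plot 5: eliminating its block and plot leaves {2, 3, 5}.
Block 4, plot 3: eliminating its block and plot leaves {4}.
Block 6, plot 2: eliminating its block and plot leaves {1, 3, 5}.
Block 6, plot 3: eliminating its block and plot leaves {4, 1, 5}.
Block 6, plot 4: eliminating its block and plot leaves {4, 1, 3}.
Block 6, plot 5: eliminating its block and plot leaves {4, 3, 5}.
Enumerating the assignments across these blanks that avoid any block or plot repeat gives 14 completions.

14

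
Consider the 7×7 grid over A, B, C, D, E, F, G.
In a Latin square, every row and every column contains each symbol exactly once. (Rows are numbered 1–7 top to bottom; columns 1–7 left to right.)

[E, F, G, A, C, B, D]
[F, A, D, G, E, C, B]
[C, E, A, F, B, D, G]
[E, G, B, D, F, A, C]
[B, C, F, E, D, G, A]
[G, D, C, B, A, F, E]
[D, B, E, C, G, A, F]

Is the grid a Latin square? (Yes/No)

No

Every row is a permutation, but column 1 contains E twice (at rows 1 and 4).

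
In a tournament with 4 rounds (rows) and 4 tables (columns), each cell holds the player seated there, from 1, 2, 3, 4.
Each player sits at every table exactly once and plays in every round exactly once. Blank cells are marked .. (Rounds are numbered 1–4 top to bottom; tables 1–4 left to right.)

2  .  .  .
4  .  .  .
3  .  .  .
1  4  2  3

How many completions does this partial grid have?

4

Round 1, table 2: eliminating its round and table leaves {1, 3}.
Round 1, table 3: eliminating its round and table leaves {1, 3, 4}.
Round 1, table 4: eliminating its round and table leaves {1, 4}.
Round 2, table 2: eliminating its round and table leaves {1, 2, 3}.
Round 2, table 3: eliminating its round and table leaves {1, 3}.
Round 2, table 4: eliminating its round and table leaves {1, 2}.
Round 3, table 2: eliminating its round and table leaves {1, 2}.
Round 3, table 3: eliminating its round and table leaves {1, 4}.
Round 3, table 4: eliminating its round and table leaves {1, 2, 4}.
Enumerating the assignments across these blanks that avoid any round or table repeat gives 4 completions.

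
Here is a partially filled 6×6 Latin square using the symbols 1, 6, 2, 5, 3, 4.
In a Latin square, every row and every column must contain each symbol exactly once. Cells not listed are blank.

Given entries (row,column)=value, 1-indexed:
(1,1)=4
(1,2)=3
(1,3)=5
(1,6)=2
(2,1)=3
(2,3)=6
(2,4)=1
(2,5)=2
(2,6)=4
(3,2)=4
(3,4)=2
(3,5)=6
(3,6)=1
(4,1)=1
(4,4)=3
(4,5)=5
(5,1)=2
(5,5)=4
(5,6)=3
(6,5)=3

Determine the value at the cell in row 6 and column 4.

4

Row 1, column 4: row 1 has {2, 5, 3, 4} and column 4 has {1, 2, 3}, leaving only 6.
Row 1, column 5: row 1 has {6, 2, 5, 3, 4} and column 5 has {6, 2, 5, 3, 4}, leaving only 1.
Row 2, column 2: row 2 has {1, 6, 2, 3, 4} and column 2 has {3, 4}, leaving only 5.
Row 3, column 1: row 3 has {1, 6, 2, 4} and column 1 has {1, 2, 3, 4}, leaving only 5.
Row 3, column 3: row 3 has {1, 6, 2, 5, 4} and column 3 has {6, 5}, leaving only 3.
Row 4, column 6: row 4 has {1, 5, 3} and column 6 has {1, 2, 3, 4}, leaving only 6.
Row 4, column 2: row 4 has {1, 6, 5, 3} and column 2 has {5, 3, 4}, leaving only 2.
Row 4, column 3: row 4 has {1, 6, 2, 5, 3} and column 3 has {6, 5, 3}, leaving only 4.
Row 5, column 3: row 5 has {2, 3, 4} and column 3 has {6, 5, 3, 4}, leaving only 1.
Row 5, column 2: row 5 has {1, 2, 3, 4} and column 2 has {2, 5, 3, 4}, leaving only 6.
Row 5, column 4: row 5 has {1, 6, 2, 3, 4} and column 4 has {1, 6, 2, 3}, leaving only 5.
Row 6 already has {3} and column 4 already has {1, 6, 2, 5, 3}, so row 6, column 4 must be 4.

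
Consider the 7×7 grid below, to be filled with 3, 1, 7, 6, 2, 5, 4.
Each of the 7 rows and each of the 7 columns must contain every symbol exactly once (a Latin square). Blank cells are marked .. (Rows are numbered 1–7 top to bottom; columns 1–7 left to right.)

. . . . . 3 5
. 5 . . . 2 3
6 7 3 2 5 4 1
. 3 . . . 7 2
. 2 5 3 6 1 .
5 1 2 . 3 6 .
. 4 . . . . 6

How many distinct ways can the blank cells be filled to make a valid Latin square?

Row 1, column 1: eliminating its row and column leaves {1, 7, 2, 4}.
Row 1, column 2: eliminating its row and column leaves {6}.
Row 1, column 3: eliminating its row and column leaves {1, 7, 6, 4}.
Row 1, column 4: eliminating its row and column leaves {1, 7, 6, 4}.
Row 1, column 5: eliminating its row and column leaves {1, 7, 2, 4}.
Row 2, column 1: eliminating its row and column leaves {1, 7, 4}.
Row 2, column 3: eliminating its row and column leaves {1, 7, 6, 4}.
Row 2, column 4: eliminating its row and column leaves {1, 7, 6, 4}.
Row 2, column 5: eliminating its row and column leaves {1, 7, 4}.
Row 4, column 1: eliminating its row and column leaves {1, 4}.
Row 4, column 3: eliminating its row and column leaves {1, 6, 4}.
Row 4, column 4: eliminating its row and column leaves {1, 6, 5, 4}.
Row 4, column 5: eliminating its row and column leaves {1, 4}.
Row 5, column 1: eliminating its row and column leaves {7, 4}.
Row 5, column 7: eliminating its row and column leaves {7, 4}.
Row 6, column 4: eliminating its row and column leaves {7, 4}.
Row 6, column 7: eliminating its row and column leaves {7, 4}.
Row 7, column 1: eliminating its row and column leaves {3, 1, 7, 2}.
Row 7, column 3: eliminating its row and column leaves {1, 7}.
Row 7, column 4: eliminating its row and column leaves {1, 7, 5}.
Row 7, column 5: eliminating its row and column leaves {1, 7, 2}.
Row 7, column 6: eliminating its row and column leaves {5}.
Enumerating the assignments across these blanks that avoid any row or column repeat gives 6 completions.

6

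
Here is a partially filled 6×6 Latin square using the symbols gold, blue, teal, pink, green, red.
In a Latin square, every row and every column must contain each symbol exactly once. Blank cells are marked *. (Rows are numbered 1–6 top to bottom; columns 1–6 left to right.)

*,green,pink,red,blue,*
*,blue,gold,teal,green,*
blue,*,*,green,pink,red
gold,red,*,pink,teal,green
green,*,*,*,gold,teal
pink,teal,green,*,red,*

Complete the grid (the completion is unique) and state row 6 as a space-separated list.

pink teal green gold red blue

Row 1, column 1: row 1 has {blue, pink, green, red} and column 1 has {gold, blue, pink, green}, leaving only teal.
Row 1, column 6: row 1 has {blue, teal, pink, green, red} and column 6 has {teal, green, red}, leaving only gold.
Row 6, column 6: row 6 has {teal, pink, green, red} and column 6 has {gold, teal, green, red}, leaving only blue.
Row 6, column 4: row 6 has {blue, teal, pink, green, red} and column 4 has {teal, pink, green, red}, leaving only gold.
So row 6 reads: pink teal green gold red blue.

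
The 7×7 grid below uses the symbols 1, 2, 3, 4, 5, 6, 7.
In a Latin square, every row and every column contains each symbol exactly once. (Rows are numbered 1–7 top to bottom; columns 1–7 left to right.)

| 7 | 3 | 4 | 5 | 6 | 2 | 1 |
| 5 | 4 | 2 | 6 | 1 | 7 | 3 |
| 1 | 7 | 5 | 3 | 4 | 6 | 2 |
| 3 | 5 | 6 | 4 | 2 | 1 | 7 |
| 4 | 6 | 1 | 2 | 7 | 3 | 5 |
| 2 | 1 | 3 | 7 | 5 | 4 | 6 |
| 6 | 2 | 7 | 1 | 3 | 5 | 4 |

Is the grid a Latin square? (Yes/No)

Each row is a permutation of the 7 symbols, and so is each column.

Yes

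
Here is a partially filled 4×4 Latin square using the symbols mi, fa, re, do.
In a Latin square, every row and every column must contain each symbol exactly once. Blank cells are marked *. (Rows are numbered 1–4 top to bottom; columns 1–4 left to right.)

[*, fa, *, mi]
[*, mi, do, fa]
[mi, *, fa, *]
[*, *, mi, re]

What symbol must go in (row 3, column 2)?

Row 1, column 3: row 1 has {mi, fa} and column 3 has {mi, fa, do}, leaving only re.
Row 1, column 1: row 1 has {mi, fa, re} and column 1 has {mi}, leaving only do.
Row 2, column 1: row 2 has {mi, fa, do} and column 1 has {mi, do}, leaving only re.
Row 3, column 4: row 3 has {mi, fa} and column 4 has {mi, fa, re}, leaving only do.
Row 3 already has {mi, fa, do} and column 2 already has {mi, fa}, so row 3, column 2 must be re.

re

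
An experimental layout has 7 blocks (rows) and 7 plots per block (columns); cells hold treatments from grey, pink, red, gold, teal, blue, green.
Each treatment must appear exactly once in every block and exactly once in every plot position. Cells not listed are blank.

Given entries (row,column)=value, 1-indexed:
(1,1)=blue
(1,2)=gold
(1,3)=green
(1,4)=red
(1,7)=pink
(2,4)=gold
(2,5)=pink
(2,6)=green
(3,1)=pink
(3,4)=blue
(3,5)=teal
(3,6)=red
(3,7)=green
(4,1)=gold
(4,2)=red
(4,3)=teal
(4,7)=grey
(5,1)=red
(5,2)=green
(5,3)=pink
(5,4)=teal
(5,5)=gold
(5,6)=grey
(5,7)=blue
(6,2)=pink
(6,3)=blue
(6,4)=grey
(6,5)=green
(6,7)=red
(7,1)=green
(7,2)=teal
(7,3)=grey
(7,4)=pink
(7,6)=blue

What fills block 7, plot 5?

red

Block 7 already has {grey, pink, teal, blue, green} and plot 5 already has {pink, gold, teal, green}, so block 7, plot 5 must be red.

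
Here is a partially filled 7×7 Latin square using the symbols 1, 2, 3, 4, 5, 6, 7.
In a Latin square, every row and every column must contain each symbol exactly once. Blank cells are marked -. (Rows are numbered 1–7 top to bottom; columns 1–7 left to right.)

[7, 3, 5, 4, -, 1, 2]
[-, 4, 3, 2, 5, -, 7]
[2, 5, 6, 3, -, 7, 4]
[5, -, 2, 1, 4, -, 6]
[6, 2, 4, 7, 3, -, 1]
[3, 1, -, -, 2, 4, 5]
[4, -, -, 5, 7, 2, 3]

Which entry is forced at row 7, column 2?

6

Row 7 already has {2, 3, 4, 5, 7} and column 2 already has {1, 2, 3, 4, 5}, so row 7, column 2 must be 6.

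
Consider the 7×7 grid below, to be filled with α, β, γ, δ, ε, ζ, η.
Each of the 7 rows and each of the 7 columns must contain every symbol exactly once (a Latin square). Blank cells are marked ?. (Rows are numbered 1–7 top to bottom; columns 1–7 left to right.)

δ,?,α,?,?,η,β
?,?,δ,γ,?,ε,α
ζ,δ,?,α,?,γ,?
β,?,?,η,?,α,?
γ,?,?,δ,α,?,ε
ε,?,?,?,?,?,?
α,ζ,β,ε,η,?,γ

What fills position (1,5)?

Row 1, column 4: row 1 has {α, β, δ, η} and column 4 has {α, γ, δ, ε, η}, leaving only ζ.
Row 2, column 1: row 2 has {α, γ, δ, ε} and column 1 has {α, β, γ, δ, ε, ζ}, leaving only η.
Row 2, column 2: row 2 has {α, γ, δ, ε, η} and column 2 has {δ, ζ}, leaving only β.
Row 2, column 5: row 2 has {α, β, γ, δ, ε, η} and column 5 has {α, η}, leaving only ζ.
Row 3, column 7: row 3 has {α, γ, δ, ζ} and column 7 has {α, β, γ, ε}, leaving only η.
Row 3, column 3: row 3 has {α, γ, δ, ζ, η} and column 3 has {α, β, δ}, leaving only ε.
Row 3, column 5: row 3 has {α, γ, δ, ε, ζ, η} and column 5 has {α, ζ, η}, leaving only β.
Row 5, column 2: row 5 has {α, γ, δ, ε} and column 2 has {β, δ, ζ}, leaving only η.
Row 5, column 3: row 5 has {α, γ, δ, ε, η} and column 3 has {α, β, δ, ε}, leaving only ζ.
Row 4, column 3: row 4 has {α, β, η} and column 3 has {α, β, δ, ε, ζ}, leaving only γ.
Row 4, column 2: row 4 has {α, β, γ, η} and column 2 has {β, δ, ζ, η}, leaving only ε.
Row 1, column 2: row 1 has {α, β, δ, ζ, η} and column 2 has {β, δ, ε, ζ, η}, leaving only γ.
Row 1 already has {α, β, γ, δ, ζ, η} and column 5 already has {α, β, ζ, η}, so row 1, column 5 must be ε.

ε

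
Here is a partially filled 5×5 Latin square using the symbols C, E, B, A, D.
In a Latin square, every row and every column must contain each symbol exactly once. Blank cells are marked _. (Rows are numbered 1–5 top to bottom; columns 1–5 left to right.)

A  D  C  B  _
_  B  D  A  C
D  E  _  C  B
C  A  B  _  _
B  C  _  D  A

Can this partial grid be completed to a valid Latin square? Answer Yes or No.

No row or column among the givens repeats a symbol, and propagating forced cells runs into no contradiction.
One valid completion exists (for instance, A D C B E / E B D A C / D E A C B / C A B E D / B C E D A).

Yes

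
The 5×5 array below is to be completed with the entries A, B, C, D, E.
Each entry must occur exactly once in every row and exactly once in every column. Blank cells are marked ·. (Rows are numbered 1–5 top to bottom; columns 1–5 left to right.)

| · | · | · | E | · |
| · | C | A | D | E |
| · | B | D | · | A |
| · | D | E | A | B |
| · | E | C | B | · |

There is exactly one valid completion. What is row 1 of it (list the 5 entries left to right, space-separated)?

Row 1, column 2: row 1 has {E} and column 2 has {B, C, D, E}, leaving only A.
Row 1, column 3: row 1 has {A, E} and column 3 has {A, C, D, E}, leaving only B.
Row 2, column 1: row 2 has {A, C, D, E} and column 1 has {}, leaving only B.
Row 3, column 4: row 3 has {A, B, D} and column 4 has {A, B, D, E}, leaving only C.
Row 3, column 1: row 3 has {A, B, C, D} and column 1 has {B}, leaving only E.
Row 4, column 1: row 4 has {A, B, D, E} and column 1 has {B, E}, leaving only C.
Row 1, column 1: row 1 has {A, B, E} and column 1 has {B, C, E}, leaving only D.
Row 1, column 5: row 1 has {A, B, D, E} and column 5 has {A, B, E}, leaving only C.
So row 1 reads: D A B E C.

D A B E C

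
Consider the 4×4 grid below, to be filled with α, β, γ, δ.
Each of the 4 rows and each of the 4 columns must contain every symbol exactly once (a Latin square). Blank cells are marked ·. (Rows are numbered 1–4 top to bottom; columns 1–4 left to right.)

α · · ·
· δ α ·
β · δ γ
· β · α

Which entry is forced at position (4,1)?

Row 1, column 2: row 1 has {α} and column 2 has {β, δ}, leaving only γ.
Row 1, column 3: row 1 has {α, γ} and column 3 has {α, δ}, leaving only β.
Row 1, column 4: row 1 has {α, β, γ} and column 4 has {α, γ}, leaving only δ.
Row 2, column 1: row 2 has {α, δ} and column 1 has {α, β}, leaving only γ.
Row 4 already has {α, β} and column 1 already has {α, β, γ}, so row 4, column 1 must be δ.

δ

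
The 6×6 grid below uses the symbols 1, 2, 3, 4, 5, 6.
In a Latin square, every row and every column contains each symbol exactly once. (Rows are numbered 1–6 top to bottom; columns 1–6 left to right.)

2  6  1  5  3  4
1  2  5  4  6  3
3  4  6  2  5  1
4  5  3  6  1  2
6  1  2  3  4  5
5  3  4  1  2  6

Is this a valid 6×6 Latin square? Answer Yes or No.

Yes

Each row is a permutation of the 6 symbols, and so is each column.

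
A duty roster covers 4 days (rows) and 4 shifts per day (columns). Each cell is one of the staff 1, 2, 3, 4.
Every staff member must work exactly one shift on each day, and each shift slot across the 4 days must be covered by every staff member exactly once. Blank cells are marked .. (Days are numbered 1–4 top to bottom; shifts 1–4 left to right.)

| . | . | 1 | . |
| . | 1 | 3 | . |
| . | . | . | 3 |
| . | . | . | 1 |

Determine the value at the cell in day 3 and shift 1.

1

Day 3, shift 1 is narrowed to {1, 2, 4}.
If it were 2, then day 4, shift 1 would be left with no valid symbol.
If it were 4, then day 4, shift 1 would be left with no valid symbol.
So day 3, shift 1 must be 1.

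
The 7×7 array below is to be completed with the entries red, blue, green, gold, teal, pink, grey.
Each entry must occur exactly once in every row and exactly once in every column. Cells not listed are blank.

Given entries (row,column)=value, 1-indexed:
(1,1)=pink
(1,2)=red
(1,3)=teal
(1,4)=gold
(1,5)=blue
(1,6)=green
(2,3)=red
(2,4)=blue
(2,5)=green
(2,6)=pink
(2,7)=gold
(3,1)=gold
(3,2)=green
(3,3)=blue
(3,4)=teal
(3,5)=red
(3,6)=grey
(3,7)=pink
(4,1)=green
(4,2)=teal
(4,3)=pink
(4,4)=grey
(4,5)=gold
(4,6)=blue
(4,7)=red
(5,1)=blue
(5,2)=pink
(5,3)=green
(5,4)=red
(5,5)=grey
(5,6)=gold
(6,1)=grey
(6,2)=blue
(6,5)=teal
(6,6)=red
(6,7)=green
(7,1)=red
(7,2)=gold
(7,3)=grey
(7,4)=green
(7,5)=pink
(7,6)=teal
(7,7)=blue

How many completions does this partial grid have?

1

Row 1, column 7: eliminating its row and column leaves {grey}.
Row 2, column 1: eliminating its row and column leaves {teal}.
Row 2, column 2: eliminating its row and column leaves {grey}.
Row 5, column 7: eliminating its row and column leaves {teal}.
Row 6, column 3: eliminating its row and column leaves {gold}.
Row 6, column 4: eliminating its row and column leaves {pink}.
Only one assignment across all blanks avoids any row or column repeat, giving 1 completion.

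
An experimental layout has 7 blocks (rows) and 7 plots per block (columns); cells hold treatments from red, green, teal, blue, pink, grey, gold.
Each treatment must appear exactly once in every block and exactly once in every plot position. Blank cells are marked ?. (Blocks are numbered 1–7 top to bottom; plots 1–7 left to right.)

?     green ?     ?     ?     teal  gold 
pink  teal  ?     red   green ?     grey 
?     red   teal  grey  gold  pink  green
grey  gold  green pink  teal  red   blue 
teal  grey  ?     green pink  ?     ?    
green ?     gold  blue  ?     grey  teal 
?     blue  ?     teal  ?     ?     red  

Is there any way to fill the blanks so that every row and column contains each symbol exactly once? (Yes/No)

No

Block 1, plot 4: block 1 together with plot 4 already contain {red, green, teal, blue, pink, grey, gold} — every symbol — so nothing can go there. The grid has no valid completion.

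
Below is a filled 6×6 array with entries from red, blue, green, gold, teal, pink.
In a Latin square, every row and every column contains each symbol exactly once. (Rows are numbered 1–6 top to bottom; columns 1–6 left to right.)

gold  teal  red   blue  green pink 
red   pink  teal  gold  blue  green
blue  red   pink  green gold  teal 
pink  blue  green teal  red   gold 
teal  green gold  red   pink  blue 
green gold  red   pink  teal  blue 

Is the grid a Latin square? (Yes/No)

Every row is a permutation, but column 3 contains red twice (at rows 1 and 6).

No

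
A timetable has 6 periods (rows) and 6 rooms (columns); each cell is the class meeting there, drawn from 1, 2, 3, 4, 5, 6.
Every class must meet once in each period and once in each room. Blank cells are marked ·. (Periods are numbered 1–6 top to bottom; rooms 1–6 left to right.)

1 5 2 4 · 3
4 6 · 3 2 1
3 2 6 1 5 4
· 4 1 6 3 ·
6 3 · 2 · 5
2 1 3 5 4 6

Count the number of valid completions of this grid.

1

Period 1, room 5: eliminating its period and room leaves {6}.
Period 2, room 3: eliminating its period and room leaves {5}.
Period 4, room 1: eliminating its period and room leaves {5}.
Period 4, room 6: eliminating its period and room leaves {2}.
Period 5, room 3: eliminating its period and room leaves {4}.
Period 5, room 5: eliminating its period and room leaves {1}.
Only one assignment across all blanks avoids any period or room repeat, giving 1 completion.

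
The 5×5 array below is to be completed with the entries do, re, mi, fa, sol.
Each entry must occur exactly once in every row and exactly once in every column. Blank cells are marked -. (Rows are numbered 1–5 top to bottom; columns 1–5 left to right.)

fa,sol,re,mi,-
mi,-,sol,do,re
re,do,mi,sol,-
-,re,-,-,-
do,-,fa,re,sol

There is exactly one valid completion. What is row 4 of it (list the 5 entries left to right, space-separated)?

Row 4, column 1: row 4 has {re} and column 1 has {do, re, mi, fa}, leaving only sol.
Row 4, column 3: row 4 has {re, sol} and column 3 has {re, mi, fa, sol}, leaving only do.
Row 4, column 4: row 4 has {do, re, sol} and column 4 has {do, re, mi, sol}, leaving only fa.
Row 4, column 5: row 4 has {do, re, fa, sol} and column 5 has {re, sol}, leaving only mi.
So row 4 reads: sol re do fa mi.

sol re do fa mi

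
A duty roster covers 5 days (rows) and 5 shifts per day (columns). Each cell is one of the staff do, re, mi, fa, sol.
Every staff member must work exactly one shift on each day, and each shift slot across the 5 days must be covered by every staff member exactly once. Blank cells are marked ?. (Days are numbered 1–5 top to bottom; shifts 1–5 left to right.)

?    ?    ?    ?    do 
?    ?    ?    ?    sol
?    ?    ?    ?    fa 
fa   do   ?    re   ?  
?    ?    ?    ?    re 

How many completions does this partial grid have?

56

Day 1, shift 1: eliminating its day and shift leaves {re, mi, sol}.
Day 1, shift 2: eliminating its day and shift leaves {re, mi, fa, sol}.
Day 1, shift 3: eliminating its day and shift leaves {re, mi, fa, sol}.
Day 1, shift 4: eliminating its day and shift leaves {mi, fa, sol}.
Day 2, shift 1: eliminating its day and shift leaves {do, re, mi}.
Day 2, shift 2: eliminating its day and shift leaves {re, mi, fa}.
Day 2, shift 3: eliminating its day and shift leaves {do, re, mi, fa}.
Day 2, shift 4: eliminating its day and shift leaves {do, mi, fa}.
Day 3, shift 1: eliminating its day and shift leaves {do, re, mi, sol}.
Day 3, shift 2: eliminating its day and shift leaves {re, mi, sol}.
Day 3, shift 3: eliminating its day and shift leaves {do, re, mi, sol}.
Day 3, shift 4: eliminating its day and shift leaves {do, mi, sol}.
Day 4, shift 3: eliminating its day and shift leaves {mi, sol}.
Day 4, shift 5: eliminating its day and shift leaves {mi}.
Day 5, shift 1: eliminating its day and shift leaves {do, mi, sol}.
Day 5, shift 2: eliminating its day and shift leaves {mi, fa, sol}.
Day 5, shift 3: eliminating its day and shift leaves {do, mi, fa, sol}.
Day 5, shift 4: eliminating its day and shift leaves {do, mi, fa, sol}.
Enumerating the assignments across these blanks that avoid any day or shift repeat gives 56 completions.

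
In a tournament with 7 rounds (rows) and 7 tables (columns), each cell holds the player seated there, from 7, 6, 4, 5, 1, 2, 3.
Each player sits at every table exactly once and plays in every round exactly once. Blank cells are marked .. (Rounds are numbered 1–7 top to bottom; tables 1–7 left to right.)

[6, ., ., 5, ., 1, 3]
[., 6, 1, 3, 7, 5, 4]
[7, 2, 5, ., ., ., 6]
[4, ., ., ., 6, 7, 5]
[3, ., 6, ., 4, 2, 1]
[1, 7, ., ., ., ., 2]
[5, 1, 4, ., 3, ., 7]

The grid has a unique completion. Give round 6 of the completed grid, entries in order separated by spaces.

Round 6, table 3: round 6 has {7, 1, 2} and table 3 has {6, 4, 5, 1}, leaving only 3.
Round 6, table 5: round 6 has {7, 1, 2, 3} and table 5 has {7, 6, 4, 3}, leaving only 5.
Round 1, table 2: round 1 has {6, 5, 1, 3} and table 2 has {7, 6, 1, 2}, leaving only 4.
Round 1, table 5: round 1 has {6, 4, 5, 1, 3} and table 5 has {7, 6, 4, 5, 3}, leaving only 2.
Round 1, table 3: round 1 has {6, 4, 5, 1, 2, 3} and table 3 has {6, 4, 5, 1, 3}, leaving only 7.
Round 2, table 1: round 2 has {7, 6, 4, 5, 1, 3} and table 1 has {7, 6, 4, 5, 1, 3}, leaving only 2.
Round 3, table 5: round 3 has {7, 6, 5, 2} and table 5 has {7, 6, 4, 5, 2, 3}, leaving only 1.
Round 3, table 4: round 3 has {7, 6, 5, 1, 2} and table 4 has {5, 3}, leaving only 4.
Round 6, table 4: round 6 has {7, 5, 1, 2, 3} and table 4 has {4, 5, 3}, leaving only 6.
Round 6, table 6: round 6 has {7, 6, 5, 1, 2, 3} and table 6 has {7, 5, 1, 2}, leaving only 4.
So round 6 reads: 1 7 3 6 5 4 2.

1 7 3 6 5 4 2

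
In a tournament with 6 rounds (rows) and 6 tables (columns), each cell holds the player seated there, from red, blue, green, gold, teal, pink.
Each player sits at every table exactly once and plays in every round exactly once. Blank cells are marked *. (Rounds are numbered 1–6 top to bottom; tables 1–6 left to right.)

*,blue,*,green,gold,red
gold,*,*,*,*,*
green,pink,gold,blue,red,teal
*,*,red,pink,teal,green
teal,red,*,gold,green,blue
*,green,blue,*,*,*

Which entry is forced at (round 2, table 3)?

Round 1, table 1: round 1 has {red, blue, green, gold} and table 1 has {green, gold, teal}, leaving only pink.
Round 1, table 3: round 1 has {red, blue, green, gold, pink} and table 3 has {red, blue, gold}, leaving only teal.
Round 2, table 2: round 2 has {gold} and table 2 has {red, blue, green, pink}, leaving only teal.
Round 2, table 4: round 2 has {gold, teal} and table 4 has {blue, green, gold, pink}, leaving only red.
Round 2, table 6: round 2 has {red, gold, teal} and table 6 has {red, blue, green, teal}, leaving only pink.
Round 2 already has {red, gold, teal, pink} and table 3 already has {red, blue, gold, teal}, so round 2, table 3 must be green.

green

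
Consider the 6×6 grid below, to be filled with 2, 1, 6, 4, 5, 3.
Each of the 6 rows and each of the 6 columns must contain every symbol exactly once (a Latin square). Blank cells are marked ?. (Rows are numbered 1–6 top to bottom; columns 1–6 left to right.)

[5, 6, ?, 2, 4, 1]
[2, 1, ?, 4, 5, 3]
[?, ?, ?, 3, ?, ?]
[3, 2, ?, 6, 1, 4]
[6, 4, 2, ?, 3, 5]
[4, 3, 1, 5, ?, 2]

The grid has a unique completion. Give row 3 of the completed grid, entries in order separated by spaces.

1 5 4 3 2 6

Row 3, column 1: row 3 has {3} and column 1 has {2, 6, 4, 5, 3}, leaving only 1.
Row 3, column 2: row 3 has {1, 3} and column 2 has {2, 1, 6, 4, 3}, leaving only 5.
Row 3, column 6: row 3 has {1, 5, 3} and column 6 has {2, 1, 4, 5, 3}, leaving only 6.
Row 3, column 3: row 3 has {1, 6, 5, 3} and column 3 has {2, 1}, leaving only 4.
Row 3, column 5: row 3 has {1, 6, 4, 5, 3} and column 5 has {1, 4, 5, 3}, leaving only 2.
So row 3 reads: 1 5 4 3 2 6.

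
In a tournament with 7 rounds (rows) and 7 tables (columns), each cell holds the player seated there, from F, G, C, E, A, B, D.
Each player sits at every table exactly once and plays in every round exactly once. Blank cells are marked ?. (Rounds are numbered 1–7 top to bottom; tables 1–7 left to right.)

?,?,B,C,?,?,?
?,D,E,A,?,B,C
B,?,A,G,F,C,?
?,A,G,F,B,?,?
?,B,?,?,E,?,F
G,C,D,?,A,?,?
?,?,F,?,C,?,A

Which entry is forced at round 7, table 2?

Round 2, table 1: round 2 has {C, E, A, B, D} and table 1 has {G, B}, leaving only F.
Round 2, table 5: round 2 has {F, C, E, A, B, D} and table 5 has {F, C, E, A, B}, leaving only G.
Round 1, table 5: round 1 has {C, B} and table 5 has {F, G, C, E, A, B}, leaving only D.
Round 3, table 2: round 3 has {F, G, C, A, B} and table 2 has {C, A, B, D}, leaving only E.
Round 7 already has {F, C, A} and table 2 already has {C, E, A, B, D}, so round 7, table 2 must be G.

G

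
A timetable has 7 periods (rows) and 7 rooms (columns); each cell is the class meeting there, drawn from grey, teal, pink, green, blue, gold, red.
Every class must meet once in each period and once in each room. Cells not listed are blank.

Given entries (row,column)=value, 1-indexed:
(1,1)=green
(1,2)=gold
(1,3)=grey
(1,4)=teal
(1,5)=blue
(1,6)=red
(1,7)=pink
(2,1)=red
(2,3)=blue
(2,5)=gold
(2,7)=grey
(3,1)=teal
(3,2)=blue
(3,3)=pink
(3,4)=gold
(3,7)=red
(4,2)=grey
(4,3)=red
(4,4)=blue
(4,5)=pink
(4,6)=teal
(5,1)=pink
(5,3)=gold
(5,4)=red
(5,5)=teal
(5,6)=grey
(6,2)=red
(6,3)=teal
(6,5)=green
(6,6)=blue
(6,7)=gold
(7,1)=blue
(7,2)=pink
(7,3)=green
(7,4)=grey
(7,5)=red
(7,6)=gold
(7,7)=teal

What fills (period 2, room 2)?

Period 3, room 5: period 3 has {teal, pink, blue, gold, red} and room 5 has {teal, pink, green, blue, gold, red}, leaving only grey.
Period 3, room 6: period 3 has {grey, teal, pink, blue, gold, red} and room 6 has {grey, teal, blue, gold, red}, leaving only green.
Period 2, room 6: period 2 has {grey, blue, gold, red} and room 6 has {grey, teal, green, blue, gold, red}, leaving only pink.
Period 2, room 4: period 2 has {grey, pink, blue, gold, red} and room 4 has {grey, teal, blue, gold, red}, leaving only green.
Period 2 already has {grey, pink, green, blue, gold, red} and room 2 already has {grey, pink, blue, gold, red}, so period 2, room 2 must be teal.

teal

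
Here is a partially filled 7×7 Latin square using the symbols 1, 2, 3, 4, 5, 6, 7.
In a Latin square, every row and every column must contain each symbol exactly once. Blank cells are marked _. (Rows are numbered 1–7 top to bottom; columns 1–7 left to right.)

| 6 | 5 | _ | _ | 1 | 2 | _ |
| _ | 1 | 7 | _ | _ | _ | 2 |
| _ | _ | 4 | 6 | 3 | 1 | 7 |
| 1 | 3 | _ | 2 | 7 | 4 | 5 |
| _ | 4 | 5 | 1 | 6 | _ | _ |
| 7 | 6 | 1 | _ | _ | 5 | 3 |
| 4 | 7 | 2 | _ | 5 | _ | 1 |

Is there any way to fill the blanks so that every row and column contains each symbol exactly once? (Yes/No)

No

Row 5, column 7: row 5 together with column 7 already contain {1, 2, 3, 4, 5, 6, 7} — every symbol — so nothing can go there. The grid has no valid completion.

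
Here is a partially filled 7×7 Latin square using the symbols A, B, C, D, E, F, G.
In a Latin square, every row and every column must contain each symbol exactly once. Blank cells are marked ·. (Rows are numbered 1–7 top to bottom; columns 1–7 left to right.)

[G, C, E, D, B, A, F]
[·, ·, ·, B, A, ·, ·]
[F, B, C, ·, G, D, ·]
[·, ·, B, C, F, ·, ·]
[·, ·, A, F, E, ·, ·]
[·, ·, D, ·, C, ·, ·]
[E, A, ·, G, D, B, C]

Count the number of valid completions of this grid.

8

Row 2, column 1: eliminating its row and column leaves {C, D}.
Row 2, column 2: eliminating its row and column leaves {D, E, F, G}.
Row 2, column 3: eliminating its row and column leaves {F, G}.
Row 2, column 6: eliminating its row and column leaves {C, E, F, G}.
Row 2, column 7: eliminating its row and column leaves {D, E, G}.
Row 3, column 4: eliminating its row and column leaves {A, E}.
Row 3, column 7: eliminating its row and column leaves {A, E}.
Row 4, column 1: eliminating its row and column leaves {A, D}.
Row 4, column 2: eliminating its row and column leaves {D, E, G}.
Row 4, column 6: eliminating its row and column leaves {E, G}.
Row 4, column 7: eliminating its row and column leaves {A, D, E, G}.
Row 5, column 1: eliminating its row and column leaves {B, C, D}.
Row 5, column 2: eliminating its row and column leaves {D, G}.
Row 5, column 6: eliminating its row and column leaves {C, G}.
Row 5, column 7: eliminating its row and column leaves {B, D, G}.
Row 6, column 1: eliminating its row and column leaves {A, B}.
Row 6, column 2: eliminating its row and column leaves {E, F, G}.
Row 6, column 4: eliminating its row and column leaves {A, E}.
Row 6, column 6: eliminating its row and column leaves {E, F, G}.
Row 6, column 7: eliminating its row and column leaves {A, B, E, G}.
Row 7, column 3: eliminating its row and column leaves {F}.
Enumerating the assignments across these blanks that avoid any row or column repeat gives 8 completions.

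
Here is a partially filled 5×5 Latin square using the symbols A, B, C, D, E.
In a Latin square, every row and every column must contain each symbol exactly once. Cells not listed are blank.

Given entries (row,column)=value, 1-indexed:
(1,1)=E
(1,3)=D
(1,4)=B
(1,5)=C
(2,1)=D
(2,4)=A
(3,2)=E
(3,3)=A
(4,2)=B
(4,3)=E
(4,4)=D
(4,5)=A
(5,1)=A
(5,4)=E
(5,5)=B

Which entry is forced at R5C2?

D

Row 1, column 2: row 1 has {B, C, D, E} and column 2 has {B, E}, leaving only A.
Row 2, column 2: row 2 has {A, D} and column 2 has {A, B, E}, leaving only C.
Row 5 already has {A, B, E} and column 2 already has {A, B, C, E}, so row 5, column 2 must be D.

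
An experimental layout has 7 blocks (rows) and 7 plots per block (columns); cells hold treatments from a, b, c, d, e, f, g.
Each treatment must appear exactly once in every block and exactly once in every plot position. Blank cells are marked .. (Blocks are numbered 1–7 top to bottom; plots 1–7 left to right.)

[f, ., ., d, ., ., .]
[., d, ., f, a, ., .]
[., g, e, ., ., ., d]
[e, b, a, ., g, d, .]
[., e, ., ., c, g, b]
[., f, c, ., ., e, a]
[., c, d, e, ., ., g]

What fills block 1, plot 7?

Block 1, plot 2: block 1 has {d, f} and plot 2 has {b, c, d, e, f, g}, leaving only a.
Block 4, plot 4: block 4 has {a, b, d, e, g} and plot 4 has {d, e, f}, leaving only c.
Block 4, plot 7: block 4 has {a, b, c, d, e, g} and plot 7 has {a, b, d, g}, leaving only f.
Block 5, plot 3: block 5 has {b, c, e, g} and plot 3 has {a, c, d, e}, leaving only f.
Block 5, plot 4: block 5 has {b, c, e, f, g} and plot 4 has {c, d, e, f}, leaving only a.
Block 3, plot 4: block 3 has {d, e, g} and plot 4 has {a, c, d, e, f}, leaving only b.
Block 3, plot 5: block 3 has {b, d, e, g} and plot 5 has {a, c, g}, leaving only f.
Block 5, plot 1: block 5 has {a, b, c, e, f, g} and plot 1 has {e, f}, leaving only d.
Block 6, plot 4: block 6 has {a, c, e, f} and plot 4 has {a, b, c, d, e, f}, leaving only g.
Block 6, plot 1: block 6 has {a, c, e, f, g} and plot 1 has {d, e, f}, leaving only b.
Block 6, plot 5: block 6 has {a, b, c, e, f, g} and plot 5 has {a, c, f, g}, leaving only d.
Block 7, plot 1: block 7 has {c, d, e, g} and plot 1 has {b, d, e, f}, leaving only a.
Block 3, plot 1: block 3 has {b, d, e, f, g} and plot 1 has {a, b, d, e, f}, leaving only c.
Block 2, plot 1: block 2 has {a, d, f} and plot 1 has {a, b, c, d, e, f}, leaving only g.
Block 2, plot 3: block 2 has {a, d, f, g} and plot 3 has {a, c, d, e, f}, leaving only b.
Block 1, plot 3: block 1 has {a, d, f} and plot 3 has {a, b, c, d, e, f}, leaving only g.
Block 2, plot 6: block 2 has {a, b, d, f, g} and plot 6 has {d, e, g}, leaving only c.
Block 1, plot 6: block 1 has {a, d, f, g} and plot 6 has {c, d, e, g}, leaving only b.
Block 1, plot 5: block 1 has {a, b, d, f, g} and plot 5 has {a, c, d, f, g}, leaving only e.
Block 1 already has {a, b, d, e, f, g} and plot 7 already has {a, b, d, f, g}, so block 1, plot 7 must be c.

c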